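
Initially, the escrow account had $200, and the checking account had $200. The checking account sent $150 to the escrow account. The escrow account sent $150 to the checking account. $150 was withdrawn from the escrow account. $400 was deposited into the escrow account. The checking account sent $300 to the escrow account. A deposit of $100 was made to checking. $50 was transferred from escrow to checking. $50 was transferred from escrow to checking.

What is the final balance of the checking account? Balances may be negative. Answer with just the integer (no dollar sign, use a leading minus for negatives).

Tracking account balances step by step:
Start: escrow=200, checking=200
Event 1 (transfer 150 checking -> escrow): checking: 200 - 150 = 50, escrow: 200 + 150 = 350. Balances: escrow=350, checking=50
Event 2 (transfer 150 escrow -> checking): escrow: 350 - 150 = 200, checking: 50 + 150 = 200. Balances: escrow=200, checking=200
Event 3 (withdraw 150 from escrow): escrow: 200 - 150 = 50. Balances: escrow=50, checking=200
Event 4 (deposit 400 to escrow): escrow: 50 + 400 = 450. Balances: escrow=450, checking=200
Event 5 (transfer 300 checking -> escrow): checking: 200 - 300 = -100, escrow: 450 + 300 = 750. Balances: escrow=750, checking=-100
Event 6 (deposit 100 to checking): checking: -100 + 100 = 0. Balances: escrow=750, checking=0
Event 7 (transfer 50 escrow -> checking): escrow: 750 - 50 = 700, checking: 0 + 50 = 50. Balances: escrow=700, checking=50
Event 8 (transfer 50 escrow -> checking): escrow: 700 - 50 = 650, checking: 50 + 50 = 100. Balances: escrow=650, checking=100

Final balance of checking: 100

Answer: 100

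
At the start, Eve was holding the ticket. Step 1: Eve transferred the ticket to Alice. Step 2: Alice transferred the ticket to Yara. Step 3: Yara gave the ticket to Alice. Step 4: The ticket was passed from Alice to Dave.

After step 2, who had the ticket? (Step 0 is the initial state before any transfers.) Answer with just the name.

Answer: Yara

Derivation:
Tracking the ticket holder through step 2:
After step 0 (start): Eve
After step 1: Alice
After step 2: Yara

At step 2, the holder is Yara.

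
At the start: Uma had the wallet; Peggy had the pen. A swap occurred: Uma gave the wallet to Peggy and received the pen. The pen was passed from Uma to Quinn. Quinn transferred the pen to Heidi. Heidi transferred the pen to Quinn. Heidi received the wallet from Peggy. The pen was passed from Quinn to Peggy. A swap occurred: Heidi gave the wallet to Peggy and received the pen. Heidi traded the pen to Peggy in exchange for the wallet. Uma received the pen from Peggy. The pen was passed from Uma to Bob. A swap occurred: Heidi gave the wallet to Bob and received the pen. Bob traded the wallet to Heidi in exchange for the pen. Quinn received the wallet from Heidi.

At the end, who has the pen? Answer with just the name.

Answer: Bob

Derivation:
Tracking all object holders:
Start: wallet:Uma, pen:Peggy
Event 1 (swap wallet<->pen: now wallet:Peggy, pen:Uma). State: wallet:Peggy, pen:Uma
Event 2 (give pen: Uma -> Quinn). State: wallet:Peggy, pen:Quinn
Event 3 (give pen: Quinn -> Heidi). State: wallet:Peggy, pen:Heidi
Event 4 (give pen: Heidi -> Quinn). State: wallet:Peggy, pen:Quinn
Event 5 (give wallet: Peggy -> Heidi). State: wallet:Heidi, pen:Quinn
Event 6 (give pen: Quinn -> Peggy). State: wallet:Heidi, pen:Peggy
Event 7 (swap wallet<->pen: now wallet:Peggy, pen:Heidi). State: wallet:Peggy, pen:Heidi
Event 8 (swap pen<->wallet: now pen:Peggy, wallet:Heidi). State: wallet:Heidi, pen:Peggy
Event 9 (give pen: Peggy -> Uma). State: wallet:Heidi, pen:Uma
Event 10 (give pen: Uma -> Bob). State: wallet:Heidi, pen:Bob
Event 11 (swap wallet<->pen: now wallet:Bob, pen:Heidi). State: wallet:Bob, pen:Heidi
Event 12 (swap wallet<->pen: now wallet:Heidi, pen:Bob). State: wallet:Heidi, pen:Bob
Event 13 (give wallet: Heidi -> Quinn). State: wallet:Quinn, pen:Bob

Final state: wallet:Quinn, pen:Bob
The pen is held by Bob.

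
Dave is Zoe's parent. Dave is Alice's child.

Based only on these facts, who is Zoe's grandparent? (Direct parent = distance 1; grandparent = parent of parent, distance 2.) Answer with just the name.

Reconstructing the parent chain from the given facts:
  Alice -> Dave -> Zoe
(each arrow means 'parent of the next')
Positions in the chain (0 = top):
  position of Alice: 0
  position of Dave: 1
  position of Zoe: 2

Zoe is at position 2; the grandparent is 2 steps up the chain, i.e. position 0: Alice.

Answer: Alice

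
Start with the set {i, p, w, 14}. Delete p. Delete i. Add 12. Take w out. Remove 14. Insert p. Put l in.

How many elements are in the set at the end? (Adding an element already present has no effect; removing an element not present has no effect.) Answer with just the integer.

Answer: 3

Derivation:
Tracking the set through each operation:
Start: {14, i, p, w}
Event 1 (remove p): removed. Set: {14, i, w}
Event 2 (remove i): removed. Set: {14, w}
Event 3 (add 12): added. Set: {12, 14, w}
Event 4 (remove w): removed. Set: {12, 14}
Event 5 (remove 14): removed. Set: {12}
Event 6 (add p): added. Set: {12, p}
Event 7 (add l): added. Set: {12, l, p}

Final set: {12, l, p} (size 3)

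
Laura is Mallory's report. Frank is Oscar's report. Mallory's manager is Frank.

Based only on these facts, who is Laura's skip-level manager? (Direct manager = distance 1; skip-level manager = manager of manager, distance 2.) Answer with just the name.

Reconstructing the manager chain from the given facts:
  Oscar -> Frank -> Mallory -> Laura
(each arrow means 'manager of the next')
Positions in the chain (0 = top):
  position of Oscar: 0
  position of Frank: 1
  position of Mallory: 2
  position of Laura: 3

Laura is at position 3; the skip-level manager is 2 steps up the chain, i.e. position 1: Frank.

Answer: Frank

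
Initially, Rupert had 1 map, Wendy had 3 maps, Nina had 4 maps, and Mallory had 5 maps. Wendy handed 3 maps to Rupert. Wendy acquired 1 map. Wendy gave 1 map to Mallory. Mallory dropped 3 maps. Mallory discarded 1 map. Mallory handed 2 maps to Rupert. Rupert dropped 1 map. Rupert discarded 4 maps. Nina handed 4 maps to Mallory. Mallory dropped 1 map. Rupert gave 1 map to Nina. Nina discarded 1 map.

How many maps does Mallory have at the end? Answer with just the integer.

Answer: 3

Derivation:
Tracking counts step by step:
Start: Rupert=1, Wendy=3, Nina=4, Mallory=5
Event 1 (Wendy -> Rupert, 3): Wendy: 3 -> 0, Rupert: 1 -> 4. State: Rupert=4, Wendy=0, Nina=4, Mallory=5
Event 2 (Wendy +1): Wendy: 0 -> 1. State: Rupert=4, Wendy=1, Nina=4, Mallory=5
Event 3 (Wendy -> Mallory, 1): Wendy: 1 -> 0, Mallory: 5 -> 6. State: Rupert=4, Wendy=0, Nina=4, Mallory=6
Event 4 (Mallory -3): Mallory: 6 -> 3. State: Rupert=4, Wendy=0, Nina=4, Mallory=3
Event 5 (Mallory -1): Mallory: 3 -> 2. State: Rupert=4, Wendy=0, Nina=4, Mallory=2
Event 6 (Mallory -> Rupert, 2): Mallory: 2 -> 0, Rupert: 4 -> 6. State: Rupert=6, Wendy=0, Nina=4, Mallory=0
Event 7 (Rupert -1): Rupert: 6 -> 5. State: Rupert=5, Wendy=0, Nina=4, Mallory=0
Event 8 (Rupert -4): Rupert: 5 -> 1. State: Rupert=1, Wendy=0, Nina=4, Mallory=0
Event 9 (Nina -> Mallory, 4): Nina: 4 -> 0, Mallory: 0 -> 4. State: Rupert=1, Wendy=0, Nina=0, Mallory=4
Event 10 (Mallory -1): Mallory: 4 -> 3. State: Rupert=1, Wendy=0, Nina=0, Mallory=3
Event 11 (Rupert -> Nina, 1): Rupert: 1 -> 0, Nina: 0 -> 1. State: Rupert=0, Wendy=0, Nina=1, Mallory=3
Event 12 (Nina -1): Nina: 1 -> 0. State: Rupert=0, Wendy=0, Nina=0, Mallory=3

Mallory's final count: 3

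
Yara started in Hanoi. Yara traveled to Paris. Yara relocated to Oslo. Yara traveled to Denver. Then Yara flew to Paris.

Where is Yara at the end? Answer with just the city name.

Tracking Yara's location:
Start: Yara is in Hanoi.
After move 1: Hanoi -> Paris. Yara is in Paris.
After move 2: Paris -> Oslo. Yara is in Oslo.
After move 3: Oslo -> Denver. Yara is in Denver.
After move 4: Denver -> Paris. Yara is in Paris.

Answer: Paris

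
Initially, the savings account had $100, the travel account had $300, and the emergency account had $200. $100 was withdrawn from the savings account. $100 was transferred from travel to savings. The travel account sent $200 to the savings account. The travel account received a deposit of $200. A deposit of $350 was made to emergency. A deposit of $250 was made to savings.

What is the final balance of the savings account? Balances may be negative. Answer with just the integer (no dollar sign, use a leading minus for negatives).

Tracking account balances step by step:
Start: savings=100, travel=300, emergency=200
Event 1 (withdraw 100 from savings): savings: 100 - 100 = 0. Balances: savings=0, travel=300, emergency=200
Event 2 (transfer 100 travel -> savings): travel: 300 - 100 = 200, savings: 0 + 100 = 100. Balances: savings=100, travel=200, emergency=200
Event 3 (transfer 200 travel -> savings): travel: 200 - 200 = 0, savings: 100 + 200 = 300. Balances: savings=300, travel=0, emergency=200
Event 4 (deposit 200 to travel): travel: 0 + 200 = 200. Balances: savings=300, travel=200, emergency=200
Event 5 (deposit 350 to emergency): emergency: 200 + 350 = 550. Balances: savings=300, travel=200, emergency=550
Event 6 (deposit 250 to savings): savings: 300 + 250 = 550. Balances: savings=550, travel=200, emergency=550

Final balance of savings: 550

Answer: 550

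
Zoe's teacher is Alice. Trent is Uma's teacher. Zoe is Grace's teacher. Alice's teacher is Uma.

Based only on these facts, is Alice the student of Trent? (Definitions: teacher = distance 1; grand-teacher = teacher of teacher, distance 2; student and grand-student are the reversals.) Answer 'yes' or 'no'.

Reconstructing the teacher chain from the given facts:
  Trent -> Uma -> Alice -> Zoe -> Grace
(each arrow means 'teacher of the next')
Positions in the chain (0 = top):
  position of Trent: 0
  position of Uma: 1
  position of Alice: 2
  position of Zoe: 3
  position of Grace: 4

Alice is at position 2, Trent is at position 0; signed distance (j - i) = -2.
'student' requires j - i = -1. Actual distance is -2, so the relation does NOT hold.

Answer: no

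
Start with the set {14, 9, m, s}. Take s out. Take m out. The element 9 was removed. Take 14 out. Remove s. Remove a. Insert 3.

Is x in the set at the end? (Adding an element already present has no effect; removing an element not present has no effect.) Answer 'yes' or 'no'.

Answer: no

Derivation:
Tracking the set through each operation:
Start: {14, 9, m, s}
Event 1 (remove s): removed. Set: {14, 9, m}
Event 2 (remove m): removed. Set: {14, 9}
Event 3 (remove 9): removed. Set: {14}
Event 4 (remove 14): removed. Set: {}
Event 5 (remove s): not present, no change. Set: {}
Event 6 (remove a): not present, no change. Set: {}
Event 7 (add 3): added. Set: {3}

Final set: {3} (size 1)
x is NOT in the final set.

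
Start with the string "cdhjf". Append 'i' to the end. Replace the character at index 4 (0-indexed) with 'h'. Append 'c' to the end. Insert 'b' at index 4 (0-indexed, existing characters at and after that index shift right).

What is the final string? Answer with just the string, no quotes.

Answer: cdhjbhic

Derivation:
Applying each edit step by step:
Start: "cdhjf"
Op 1 (append 'i'): "cdhjf" -> "cdhjfi"
Op 2 (replace idx 4: 'f' -> 'h'): "cdhjfi" -> "cdhjhi"
Op 3 (append 'c'): "cdhjhi" -> "cdhjhic"
Op 4 (insert 'b' at idx 4): "cdhjhic" -> "cdhjbhic"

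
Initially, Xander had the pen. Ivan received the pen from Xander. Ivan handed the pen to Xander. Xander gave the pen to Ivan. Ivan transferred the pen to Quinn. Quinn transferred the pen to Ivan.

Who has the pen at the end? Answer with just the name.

Tracking the pen through each event:
Start: Xander has the pen.
After event 1: Ivan has the pen.
After event 2: Xander has the pen.
After event 3: Ivan has the pen.
After event 4: Quinn has the pen.
After event 5: Ivan has the pen.

Answer: Ivan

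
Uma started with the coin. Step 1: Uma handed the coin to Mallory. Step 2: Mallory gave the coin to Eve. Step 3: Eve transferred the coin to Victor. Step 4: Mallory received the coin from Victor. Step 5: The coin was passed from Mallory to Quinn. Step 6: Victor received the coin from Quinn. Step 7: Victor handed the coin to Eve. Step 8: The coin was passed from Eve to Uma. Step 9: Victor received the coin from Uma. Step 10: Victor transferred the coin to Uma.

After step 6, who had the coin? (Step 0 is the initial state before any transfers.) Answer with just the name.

Answer: Victor

Derivation:
Tracking the coin holder through step 6:
After step 0 (start): Uma
After step 1: Mallory
After step 2: Eve
After step 3: Victor
After step 4: Mallory
After step 5: Quinn
After step 6: Victor

At step 6, the holder is Victor.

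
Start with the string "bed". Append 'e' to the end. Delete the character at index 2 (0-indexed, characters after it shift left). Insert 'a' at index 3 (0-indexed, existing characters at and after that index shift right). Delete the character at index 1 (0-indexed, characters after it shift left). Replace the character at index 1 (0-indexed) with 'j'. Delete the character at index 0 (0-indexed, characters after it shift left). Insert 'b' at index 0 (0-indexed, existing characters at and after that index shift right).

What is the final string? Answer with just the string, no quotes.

Answer: bja

Derivation:
Applying each edit step by step:
Start: "bed"
Op 1 (append 'e'): "bed" -> "bede"
Op 2 (delete idx 2 = 'd'): "bede" -> "bee"
Op 3 (insert 'a' at idx 3): "bee" -> "beea"
Op 4 (delete idx 1 = 'e'): "beea" -> "bea"
Op 5 (replace idx 1: 'e' -> 'j'): "bea" -> "bja"
Op 6 (delete idx 0 = 'b'): "bja" -> "ja"
Op 7 (insert 'b' at idx 0): "ja" -> "bja"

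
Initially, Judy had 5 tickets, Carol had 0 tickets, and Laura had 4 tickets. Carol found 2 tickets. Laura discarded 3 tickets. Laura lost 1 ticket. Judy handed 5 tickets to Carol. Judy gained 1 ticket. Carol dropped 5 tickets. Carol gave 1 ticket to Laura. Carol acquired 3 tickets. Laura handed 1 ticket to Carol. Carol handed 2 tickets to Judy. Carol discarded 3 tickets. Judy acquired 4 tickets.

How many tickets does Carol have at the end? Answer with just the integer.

Tracking counts step by step:
Start: Judy=5, Carol=0, Laura=4
Event 1 (Carol +2): Carol: 0 -> 2. State: Judy=5, Carol=2, Laura=4
Event 2 (Laura -3): Laura: 4 -> 1. State: Judy=5, Carol=2, Laura=1
Event 3 (Laura -1): Laura: 1 -> 0. State: Judy=5, Carol=2, Laura=0
Event 4 (Judy -> Carol, 5): Judy: 5 -> 0, Carol: 2 -> 7. State: Judy=0, Carol=7, Laura=0
Event 5 (Judy +1): Judy: 0 -> 1. State: Judy=1, Carol=7, Laura=0
Event 6 (Carol -5): Carol: 7 -> 2. State: Judy=1, Carol=2, Laura=0
Event 7 (Carol -> Laura, 1): Carol: 2 -> 1, Laura: 0 -> 1. State: Judy=1, Carol=1, Laura=1
Event 8 (Carol +3): Carol: 1 -> 4. State: Judy=1, Carol=4, Laura=1
Event 9 (Laura -> Carol, 1): Laura: 1 -> 0, Carol: 4 -> 5. State: Judy=1, Carol=5, Laura=0
Event 10 (Carol -> Judy, 2): Carol: 5 -> 3, Judy: 1 -> 3. State: Judy=3, Carol=3, Laura=0
Event 11 (Carol -3): Carol: 3 -> 0. State: Judy=3, Carol=0, Laura=0
Event 12 (Judy +4): Judy: 3 -> 7. State: Judy=7, Carol=0, Laura=0

Carol's final count: 0

Answer: 0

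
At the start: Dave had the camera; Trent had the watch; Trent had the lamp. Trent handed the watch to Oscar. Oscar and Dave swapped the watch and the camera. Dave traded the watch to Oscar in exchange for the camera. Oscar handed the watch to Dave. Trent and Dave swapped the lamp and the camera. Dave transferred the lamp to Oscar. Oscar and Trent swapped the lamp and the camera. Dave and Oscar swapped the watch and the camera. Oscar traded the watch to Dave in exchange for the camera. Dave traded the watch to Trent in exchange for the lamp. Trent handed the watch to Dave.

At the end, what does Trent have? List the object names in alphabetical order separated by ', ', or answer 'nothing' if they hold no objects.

Tracking all object holders:
Start: camera:Dave, watch:Trent, lamp:Trent
Event 1 (give watch: Trent -> Oscar). State: camera:Dave, watch:Oscar, lamp:Trent
Event 2 (swap watch<->camera: now watch:Dave, camera:Oscar). State: camera:Oscar, watch:Dave, lamp:Trent
Event 3 (swap watch<->camera: now watch:Oscar, camera:Dave). State: camera:Dave, watch:Oscar, lamp:Trent
Event 4 (give watch: Oscar -> Dave). State: camera:Dave, watch:Dave, lamp:Trent
Event 5 (swap lamp<->camera: now lamp:Dave, camera:Trent). State: camera:Trent, watch:Dave, lamp:Dave
Event 6 (give lamp: Dave -> Oscar). State: camera:Trent, watch:Dave, lamp:Oscar
Event 7 (swap lamp<->camera: now lamp:Trent, camera:Oscar). State: camera:Oscar, watch:Dave, lamp:Trent
Event 8 (swap watch<->camera: now watch:Oscar, camera:Dave). State: camera:Dave, watch:Oscar, lamp:Trent
Event 9 (swap watch<->camera: now watch:Dave, camera:Oscar). State: camera:Oscar, watch:Dave, lamp:Trent
Event 10 (swap watch<->lamp: now watch:Trent, lamp:Dave). State: camera:Oscar, watch:Trent, lamp:Dave
Event 11 (give watch: Trent -> Dave). State: camera:Oscar, watch:Dave, lamp:Dave

Final state: camera:Oscar, watch:Dave, lamp:Dave
Trent holds: (nothing).

Answer: nothing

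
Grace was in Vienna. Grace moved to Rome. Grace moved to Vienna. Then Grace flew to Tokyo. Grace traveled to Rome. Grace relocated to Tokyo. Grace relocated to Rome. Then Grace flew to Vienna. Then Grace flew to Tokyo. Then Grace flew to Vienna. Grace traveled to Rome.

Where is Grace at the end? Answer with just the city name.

Tracking Grace's location:
Start: Grace is in Vienna.
After move 1: Vienna -> Rome. Grace is in Rome.
After move 2: Rome -> Vienna. Grace is in Vienna.
After move 3: Vienna -> Tokyo. Grace is in Tokyo.
After move 4: Tokyo -> Rome. Grace is in Rome.
After move 5: Rome -> Tokyo. Grace is in Tokyo.
After move 6: Tokyo -> Rome. Grace is in Rome.
After move 7: Rome -> Vienna. Grace is in Vienna.
After move 8: Vienna -> Tokyo. Grace is in Tokyo.
After move 9: Tokyo -> Vienna. Grace is in Vienna.
After move 10: Vienna -> Rome. Grace is in Rome.

Answer: Rome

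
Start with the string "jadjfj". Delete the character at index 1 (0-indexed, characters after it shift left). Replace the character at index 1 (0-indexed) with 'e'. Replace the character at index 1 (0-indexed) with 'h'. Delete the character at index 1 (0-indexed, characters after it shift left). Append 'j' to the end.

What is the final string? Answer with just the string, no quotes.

Answer: jjfjj

Derivation:
Applying each edit step by step:
Start: "jadjfj"
Op 1 (delete idx 1 = 'a'): "jadjfj" -> "jdjfj"
Op 2 (replace idx 1: 'd' -> 'e'): "jdjfj" -> "jejfj"
Op 3 (replace idx 1: 'e' -> 'h'): "jejfj" -> "jhjfj"
Op 4 (delete idx 1 = 'h'): "jhjfj" -> "jjfj"
Op 5 (append 'j'): "jjfj" -> "jjfjj"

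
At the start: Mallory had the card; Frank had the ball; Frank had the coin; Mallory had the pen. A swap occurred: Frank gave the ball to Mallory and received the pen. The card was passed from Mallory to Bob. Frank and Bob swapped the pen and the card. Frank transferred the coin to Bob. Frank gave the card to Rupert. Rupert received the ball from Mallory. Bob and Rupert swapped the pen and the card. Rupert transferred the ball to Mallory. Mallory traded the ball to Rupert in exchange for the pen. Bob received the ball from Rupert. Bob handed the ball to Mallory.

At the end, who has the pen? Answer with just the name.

Tracking all object holders:
Start: card:Mallory, ball:Frank, coin:Frank, pen:Mallory
Event 1 (swap ball<->pen: now ball:Mallory, pen:Frank). State: card:Mallory, ball:Mallory, coin:Frank, pen:Frank
Event 2 (give card: Mallory -> Bob). State: card:Bob, ball:Mallory, coin:Frank, pen:Frank
Event 3 (swap pen<->card: now pen:Bob, card:Frank). State: card:Frank, ball:Mallory, coin:Frank, pen:Bob
Event 4 (give coin: Frank -> Bob). State: card:Frank, ball:Mallory, coin:Bob, pen:Bob
Event 5 (give card: Frank -> Rupert). State: card:Rupert, ball:Mallory, coin:Bob, pen:Bob
Event 6 (give ball: Mallory -> Rupert). State: card:Rupert, ball:Rupert, coin:Bob, pen:Bob
Event 7 (swap pen<->card: now pen:Rupert, card:Bob). State: card:Bob, ball:Rupert, coin:Bob, pen:Rupert
Event 8 (give ball: Rupert -> Mallory). State: card:Bob, ball:Mallory, coin:Bob, pen:Rupert
Event 9 (swap ball<->pen: now ball:Rupert, pen:Mallory). State: card:Bob, ball:Rupert, coin:Bob, pen:Mallory
Event 10 (give ball: Rupert -> Bob). State: card:Bob, ball:Bob, coin:Bob, pen:Mallory
Event 11 (give ball: Bob -> Mallory). State: card:Bob, ball:Mallory, coin:Bob, pen:Mallory

Final state: card:Bob, ball:Mallory, coin:Bob, pen:Mallory
The pen is held by Mallory.

Answer: Mallory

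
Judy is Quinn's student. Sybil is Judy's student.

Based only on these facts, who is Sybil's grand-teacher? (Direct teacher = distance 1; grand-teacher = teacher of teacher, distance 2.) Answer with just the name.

Answer: Quinn

Derivation:
Reconstructing the teacher chain from the given facts:
  Quinn -> Judy -> Sybil
(each arrow means 'teacher of the next')
Positions in the chain (0 = top):
  position of Quinn: 0
  position of Judy: 1
  position of Sybil: 2

Sybil is at position 2; the grand-teacher is 2 steps up the chain, i.e. position 0: Quinn.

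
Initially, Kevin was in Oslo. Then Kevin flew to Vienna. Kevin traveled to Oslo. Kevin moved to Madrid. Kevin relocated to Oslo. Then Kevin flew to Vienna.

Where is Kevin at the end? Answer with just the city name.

Tracking Kevin's location:
Start: Kevin is in Oslo.
After move 1: Oslo -> Vienna. Kevin is in Vienna.
After move 2: Vienna -> Oslo. Kevin is in Oslo.
After move 3: Oslo -> Madrid. Kevin is in Madrid.
After move 4: Madrid -> Oslo. Kevin is in Oslo.
After move 5: Oslo -> Vienna. Kevin is in Vienna.

Answer: Vienna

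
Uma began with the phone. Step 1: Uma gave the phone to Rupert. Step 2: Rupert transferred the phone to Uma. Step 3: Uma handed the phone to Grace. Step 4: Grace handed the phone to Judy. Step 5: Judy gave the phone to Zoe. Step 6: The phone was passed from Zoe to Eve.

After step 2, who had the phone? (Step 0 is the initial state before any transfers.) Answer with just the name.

Tracking the phone holder through step 2:
After step 0 (start): Uma
After step 1: Rupert
After step 2: Uma

At step 2, the holder is Uma.

Answer: Uma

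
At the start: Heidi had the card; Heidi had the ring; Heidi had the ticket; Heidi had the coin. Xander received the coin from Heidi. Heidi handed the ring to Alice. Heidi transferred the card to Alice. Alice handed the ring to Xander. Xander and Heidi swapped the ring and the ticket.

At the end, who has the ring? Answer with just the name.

Tracking all object holders:
Start: card:Heidi, ring:Heidi, ticket:Heidi, coin:Heidi
Event 1 (give coin: Heidi -> Xander). State: card:Heidi, ring:Heidi, ticket:Heidi, coin:Xander
Event 2 (give ring: Heidi -> Alice). State: card:Heidi, ring:Alice, ticket:Heidi, coin:Xander
Event 3 (give card: Heidi -> Alice). State: card:Alice, ring:Alice, ticket:Heidi, coin:Xander
Event 4 (give ring: Alice -> Xander). State: card:Alice, ring:Xander, ticket:Heidi, coin:Xander
Event 5 (swap ring<->ticket: now ring:Heidi, ticket:Xander). State: card:Alice, ring:Heidi, ticket:Xander, coin:Xander

Final state: card:Alice, ring:Heidi, ticket:Xander, coin:Xander
The ring is held by Heidi.

Answer: Heidi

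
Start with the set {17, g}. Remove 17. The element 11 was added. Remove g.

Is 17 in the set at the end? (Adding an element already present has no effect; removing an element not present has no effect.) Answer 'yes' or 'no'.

Answer: no

Derivation:
Tracking the set through each operation:
Start: {17, g}
Event 1 (remove 17): removed. Set: {g}
Event 2 (add 11): added. Set: {11, g}
Event 3 (remove g): removed. Set: {11}

Final set: {11} (size 1)
17 is NOT in the final set.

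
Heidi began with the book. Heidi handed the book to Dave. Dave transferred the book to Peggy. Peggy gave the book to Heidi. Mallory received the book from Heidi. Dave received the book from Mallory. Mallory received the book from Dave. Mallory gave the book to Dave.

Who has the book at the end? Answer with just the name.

Tracking the book through each event:
Start: Heidi has the book.
After event 1: Dave has the book.
After event 2: Peggy has the book.
After event 3: Heidi has the book.
After event 4: Mallory has the book.
After event 5: Dave has the book.
After event 6: Mallory has the book.
After event 7: Dave has the book.

Answer: Dave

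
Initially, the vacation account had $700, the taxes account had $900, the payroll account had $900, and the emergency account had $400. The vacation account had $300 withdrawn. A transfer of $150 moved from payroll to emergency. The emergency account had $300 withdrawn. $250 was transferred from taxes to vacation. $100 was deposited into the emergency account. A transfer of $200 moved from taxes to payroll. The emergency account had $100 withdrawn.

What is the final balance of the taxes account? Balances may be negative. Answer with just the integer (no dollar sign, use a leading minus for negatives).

Answer: 450

Derivation:
Tracking account balances step by step:
Start: vacation=700, taxes=900, payroll=900, emergency=400
Event 1 (withdraw 300 from vacation): vacation: 700 - 300 = 400. Balances: vacation=400, taxes=900, payroll=900, emergency=400
Event 2 (transfer 150 payroll -> emergency): payroll: 900 - 150 = 750, emergency: 400 + 150 = 550. Balances: vacation=400, taxes=900, payroll=750, emergency=550
Event 3 (withdraw 300 from emergency): emergency: 550 - 300 = 250. Balances: vacation=400, taxes=900, payroll=750, emergency=250
Event 4 (transfer 250 taxes -> vacation): taxes: 900 - 250 = 650, vacation: 400 + 250 = 650. Balances: vacation=650, taxes=650, payroll=750, emergency=250
Event 5 (deposit 100 to emergency): emergency: 250 + 100 = 350. Balances: vacation=650, taxes=650, payroll=750, emergency=350
Event 6 (transfer 200 taxes -> payroll): taxes: 650 - 200 = 450, payroll: 750 + 200 = 950. Balances: vacation=650, taxes=450, payroll=950, emergency=350
Event 7 (withdraw 100 from emergency): emergency: 350 - 100 = 250. Balances: vacation=650, taxes=450, payroll=950, emergency=250

Final balance of taxes: 450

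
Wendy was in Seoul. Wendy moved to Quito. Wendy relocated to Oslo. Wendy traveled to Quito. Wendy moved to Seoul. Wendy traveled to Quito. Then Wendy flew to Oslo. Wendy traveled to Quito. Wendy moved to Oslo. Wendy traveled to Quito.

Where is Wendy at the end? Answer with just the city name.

Tracking Wendy's location:
Start: Wendy is in Seoul.
After move 1: Seoul -> Quito. Wendy is in Quito.
After move 2: Quito -> Oslo. Wendy is in Oslo.
After move 3: Oslo -> Quito. Wendy is in Quito.
After move 4: Quito -> Seoul. Wendy is in Seoul.
After move 5: Seoul -> Quito. Wendy is in Quito.
After move 6: Quito -> Oslo. Wendy is in Oslo.
After move 7: Oslo -> Quito. Wendy is in Quito.
After move 8: Quito -> Oslo. Wendy is in Oslo.
After move 9: Oslo -> Quito. Wendy is in Quito.

Answer: Quito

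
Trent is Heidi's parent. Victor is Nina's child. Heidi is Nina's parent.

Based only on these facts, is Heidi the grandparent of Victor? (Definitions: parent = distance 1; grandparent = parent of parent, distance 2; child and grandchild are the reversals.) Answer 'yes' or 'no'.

Reconstructing the parent chain from the given facts:
  Trent -> Heidi -> Nina -> Victor
(each arrow means 'parent of the next')
Positions in the chain (0 = top):
  position of Trent: 0
  position of Heidi: 1
  position of Nina: 2
  position of Victor: 3

Heidi is at position 1, Victor is at position 3; signed distance (j - i) = 2.
'grandparent' requires j - i = 2. Actual distance is 2, so the relation HOLDS.

Answer: yes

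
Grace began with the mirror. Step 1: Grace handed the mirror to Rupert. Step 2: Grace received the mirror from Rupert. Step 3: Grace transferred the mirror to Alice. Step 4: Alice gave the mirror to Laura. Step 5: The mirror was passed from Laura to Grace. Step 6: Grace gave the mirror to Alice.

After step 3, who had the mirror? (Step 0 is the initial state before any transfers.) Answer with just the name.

Tracking the mirror holder through step 3:
After step 0 (start): Grace
After step 1: Rupert
After step 2: Grace
After step 3: Alice

At step 3, the holder is Alice.

Answer: Alice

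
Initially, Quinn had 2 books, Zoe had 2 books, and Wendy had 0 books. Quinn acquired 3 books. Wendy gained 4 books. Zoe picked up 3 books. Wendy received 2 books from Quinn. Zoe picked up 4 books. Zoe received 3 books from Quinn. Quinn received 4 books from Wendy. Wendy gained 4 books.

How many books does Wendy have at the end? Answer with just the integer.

Answer: 6

Derivation:
Tracking counts step by step:
Start: Quinn=2, Zoe=2, Wendy=0
Event 1 (Quinn +3): Quinn: 2 -> 5. State: Quinn=5, Zoe=2, Wendy=0
Event 2 (Wendy +4): Wendy: 0 -> 4. State: Quinn=5, Zoe=2, Wendy=4
Event 3 (Zoe +3): Zoe: 2 -> 5. State: Quinn=5, Zoe=5, Wendy=4
Event 4 (Quinn -> Wendy, 2): Quinn: 5 -> 3, Wendy: 4 -> 6. State: Quinn=3, Zoe=5, Wendy=6
Event 5 (Zoe +4): Zoe: 5 -> 9. State: Quinn=3, Zoe=9, Wendy=6
Event 6 (Quinn -> Zoe, 3): Quinn: 3 -> 0, Zoe: 9 -> 12. State: Quinn=0, Zoe=12, Wendy=6
Event 7 (Wendy -> Quinn, 4): Wendy: 6 -> 2, Quinn: 0 -> 4. State: Quinn=4, Zoe=12, Wendy=2
Event 8 (Wendy +4): Wendy: 2 -> 6. State: Quinn=4, Zoe=12, Wendy=6

Wendy's final count: 6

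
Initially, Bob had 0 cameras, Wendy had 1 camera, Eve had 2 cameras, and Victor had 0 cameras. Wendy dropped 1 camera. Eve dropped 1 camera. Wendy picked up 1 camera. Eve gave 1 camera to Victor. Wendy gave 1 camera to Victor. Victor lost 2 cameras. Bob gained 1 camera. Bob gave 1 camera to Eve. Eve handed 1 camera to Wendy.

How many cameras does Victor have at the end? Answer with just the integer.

Tracking counts step by step:
Start: Bob=0, Wendy=1, Eve=2, Victor=0
Event 1 (Wendy -1): Wendy: 1 -> 0. State: Bob=0, Wendy=0, Eve=2, Victor=0
Event 2 (Eve -1): Eve: 2 -> 1. State: Bob=0, Wendy=0, Eve=1, Victor=0
Event 3 (Wendy +1): Wendy: 0 -> 1. State: Bob=0, Wendy=1, Eve=1, Victor=0
Event 4 (Eve -> Victor, 1): Eve: 1 -> 0, Victor: 0 -> 1. State: Bob=0, Wendy=1, Eve=0, Victor=1
Event 5 (Wendy -> Victor, 1): Wendy: 1 -> 0, Victor: 1 -> 2. State: Bob=0, Wendy=0, Eve=0, Victor=2
Event 6 (Victor -2): Victor: 2 -> 0. State: Bob=0, Wendy=0, Eve=0, Victor=0
Event 7 (Bob +1): Bob: 0 -> 1. State: Bob=1, Wendy=0, Eve=0, Victor=0
Event 8 (Bob -> Eve, 1): Bob: 1 -> 0, Eve: 0 -> 1. State: Bob=0, Wendy=0, Eve=1, Victor=0
Event 9 (Eve -> Wendy, 1): Eve: 1 -> 0, Wendy: 0 -> 1. State: Bob=0, Wendy=1, Eve=0, Victor=0

Victor's final count: 0

Answer: 0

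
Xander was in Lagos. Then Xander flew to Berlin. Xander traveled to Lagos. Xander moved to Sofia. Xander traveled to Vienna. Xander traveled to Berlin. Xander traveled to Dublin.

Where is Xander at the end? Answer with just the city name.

Tracking Xander's location:
Start: Xander is in Lagos.
After move 1: Lagos -> Berlin. Xander is in Berlin.
After move 2: Berlin -> Lagos. Xander is in Lagos.
After move 3: Lagos -> Sofia. Xander is in Sofia.
After move 4: Sofia -> Vienna. Xander is in Vienna.
After move 5: Vienna -> Berlin. Xander is in Berlin.
After move 6: Berlin -> Dublin. Xander is in Dublin.

Answer: Dublin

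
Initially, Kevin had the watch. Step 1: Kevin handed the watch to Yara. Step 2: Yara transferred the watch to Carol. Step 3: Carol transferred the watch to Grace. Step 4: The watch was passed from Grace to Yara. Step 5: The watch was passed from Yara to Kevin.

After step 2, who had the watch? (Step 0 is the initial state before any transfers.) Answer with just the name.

Answer: Carol

Derivation:
Tracking the watch holder through step 2:
After step 0 (start): Kevin
After step 1: Yara
After step 2: Carol

At step 2, the holder is Carol.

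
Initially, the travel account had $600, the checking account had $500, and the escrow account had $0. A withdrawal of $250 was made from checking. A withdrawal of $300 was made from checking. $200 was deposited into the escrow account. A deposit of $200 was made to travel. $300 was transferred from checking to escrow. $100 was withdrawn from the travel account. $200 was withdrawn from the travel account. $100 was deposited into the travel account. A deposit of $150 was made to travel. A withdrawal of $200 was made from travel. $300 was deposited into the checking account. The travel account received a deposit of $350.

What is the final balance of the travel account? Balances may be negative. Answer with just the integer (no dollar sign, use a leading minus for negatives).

Tracking account balances step by step:
Start: travel=600, checking=500, escrow=0
Event 1 (withdraw 250 from checking): checking: 500 - 250 = 250. Balances: travel=600, checking=250, escrow=0
Event 2 (withdraw 300 from checking): checking: 250 - 300 = -50. Balances: travel=600, checking=-50, escrow=0
Event 3 (deposit 200 to escrow): escrow: 0 + 200 = 200. Balances: travel=600, checking=-50, escrow=200
Event 4 (deposit 200 to travel): travel: 600 + 200 = 800. Balances: travel=800, checking=-50, escrow=200
Event 5 (transfer 300 checking -> escrow): checking: -50 - 300 = -350, escrow: 200 + 300 = 500. Balances: travel=800, checking=-350, escrow=500
Event 6 (withdraw 100 from travel): travel: 800 - 100 = 700. Balances: travel=700, checking=-350, escrow=500
Event 7 (withdraw 200 from travel): travel: 700 - 200 = 500. Balances: travel=500, checking=-350, escrow=500
Event 8 (deposit 100 to travel): travel: 500 + 100 = 600. Balances: travel=600, checking=-350, escrow=500
Event 9 (deposit 150 to travel): travel: 600 + 150 = 750. Balances: travel=750, checking=-350, escrow=500
Event 10 (withdraw 200 from travel): travel: 750 - 200 = 550. Balances: travel=550, checking=-350, escrow=500
Event 11 (deposit 300 to checking): checking: -350 + 300 = -50. Balances: travel=550, checking=-50, escrow=500
Event 12 (deposit 350 to travel): travel: 550 + 350 = 900. Balances: travel=900, checking=-50, escrow=500

Final balance of travel: 900

Answer: 900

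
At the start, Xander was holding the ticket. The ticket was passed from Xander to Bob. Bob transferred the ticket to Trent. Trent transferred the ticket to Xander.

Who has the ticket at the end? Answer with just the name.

Answer: Xander

Derivation:
Tracking the ticket through each event:
Start: Xander has the ticket.
After event 1: Bob has the ticket.
After event 2: Trent has the ticket.
After event 3: Xander has the ticket.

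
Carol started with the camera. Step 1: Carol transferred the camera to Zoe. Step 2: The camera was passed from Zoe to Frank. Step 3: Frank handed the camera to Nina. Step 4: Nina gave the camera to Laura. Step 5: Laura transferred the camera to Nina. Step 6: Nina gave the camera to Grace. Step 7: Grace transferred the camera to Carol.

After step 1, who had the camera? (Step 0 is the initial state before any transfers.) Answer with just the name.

Tracking the camera holder through step 1:
After step 0 (start): Carol
After step 1: Zoe

At step 1, the holder is Zoe.

Answer: Zoe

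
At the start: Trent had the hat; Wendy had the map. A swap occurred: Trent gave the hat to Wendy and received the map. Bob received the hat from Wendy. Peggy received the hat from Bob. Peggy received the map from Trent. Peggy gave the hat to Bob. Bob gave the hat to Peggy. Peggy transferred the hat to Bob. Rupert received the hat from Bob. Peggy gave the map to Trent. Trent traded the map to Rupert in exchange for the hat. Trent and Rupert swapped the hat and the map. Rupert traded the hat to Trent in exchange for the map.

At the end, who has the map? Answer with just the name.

Tracking all object holders:
Start: hat:Trent, map:Wendy
Event 1 (swap hat<->map: now hat:Wendy, map:Trent). State: hat:Wendy, map:Trent
Event 2 (give hat: Wendy -> Bob). State: hat:Bob, map:Trent
Event 3 (give hat: Bob -> Peggy). State: hat:Peggy, map:Trent
Event 4 (give map: Trent -> Peggy). State: hat:Peggy, map:Peggy
Event 5 (give hat: Peggy -> Bob). State: hat:Bob, map:Peggy
Event 6 (give hat: Bob -> Peggy). State: hat:Peggy, map:Peggy
Event 7 (give hat: Peggy -> Bob). State: hat:Bob, map:Peggy
Event 8 (give hat: Bob -> Rupert). State: hat:Rupert, map:Peggy
Event 9 (give map: Peggy -> Trent). State: hat:Rupert, map:Trent
Event 10 (swap map<->hat: now map:Rupert, hat:Trent). State: hat:Trent, map:Rupert
Event 11 (swap hat<->map: now hat:Rupert, map:Trent). State: hat:Rupert, map:Trent
Event 12 (swap hat<->map: now hat:Trent, map:Rupert). State: hat:Trent, map:Rupert

Final state: hat:Trent, map:Rupert
The map is held by Rupert.

Answer: Rupert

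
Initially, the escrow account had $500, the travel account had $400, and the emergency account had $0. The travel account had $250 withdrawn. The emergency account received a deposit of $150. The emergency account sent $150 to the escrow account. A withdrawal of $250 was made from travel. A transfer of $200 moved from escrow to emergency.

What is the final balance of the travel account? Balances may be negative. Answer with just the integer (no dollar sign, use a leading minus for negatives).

Tracking account balances step by step:
Start: escrow=500, travel=400, emergency=0
Event 1 (withdraw 250 from travel): travel: 400 - 250 = 150. Balances: escrow=500, travel=150, emergency=0
Event 2 (deposit 150 to emergency): emergency: 0 + 150 = 150. Balances: escrow=500, travel=150, emergency=150
Event 3 (transfer 150 emergency -> escrow): emergency: 150 - 150 = 0, escrow: 500 + 150 = 650. Balances: escrow=650, travel=150, emergency=0
Event 4 (withdraw 250 from travel): travel: 150 - 250 = -100. Balances: escrow=650, travel=-100, emergency=0
Event 5 (transfer 200 escrow -> emergency): escrow: 650 - 200 = 450, emergency: 0 + 200 = 200. Balances: escrow=450, travel=-100, emergency=200

Final balance of travel: -100

Answer: -100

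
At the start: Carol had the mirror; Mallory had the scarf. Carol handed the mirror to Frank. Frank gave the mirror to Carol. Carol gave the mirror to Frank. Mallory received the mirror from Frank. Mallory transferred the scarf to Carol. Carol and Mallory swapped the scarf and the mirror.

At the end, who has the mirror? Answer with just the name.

Answer: Carol

Derivation:
Tracking all object holders:
Start: mirror:Carol, scarf:Mallory
Event 1 (give mirror: Carol -> Frank). State: mirror:Frank, scarf:Mallory
Event 2 (give mirror: Frank -> Carol). State: mirror:Carol, scarf:Mallory
Event 3 (give mirror: Carol -> Frank). State: mirror:Frank, scarf:Mallory
Event 4 (give mirror: Frank -> Mallory). State: mirror:Mallory, scarf:Mallory
Event 5 (give scarf: Mallory -> Carol). State: mirror:Mallory, scarf:Carol
Event 6 (swap scarf<->mirror: now scarf:Mallory, mirror:Carol). State: mirror:Carol, scarf:Mallory

Final state: mirror:Carol, scarf:Mallory
The mirror is held by Carol.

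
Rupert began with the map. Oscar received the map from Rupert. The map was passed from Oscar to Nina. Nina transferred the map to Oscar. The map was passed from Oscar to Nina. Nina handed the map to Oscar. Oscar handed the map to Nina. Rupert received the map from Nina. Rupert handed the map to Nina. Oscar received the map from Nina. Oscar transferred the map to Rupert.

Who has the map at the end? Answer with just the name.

Tracking the map through each event:
Start: Rupert has the map.
After event 1: Oscar has the map.
After event 2: Nina has the map.
After event 3: Oscar has the map.
After event 4: Nina has the map.
After event 5: Oscar has the map.
After event 6: Nina has the map.
After event 7: Rupert has the map.
After event 8: Nina has the map.
After event 9: Oscar has the map.
After event 10: Rupert has the map.

Answer: Rupert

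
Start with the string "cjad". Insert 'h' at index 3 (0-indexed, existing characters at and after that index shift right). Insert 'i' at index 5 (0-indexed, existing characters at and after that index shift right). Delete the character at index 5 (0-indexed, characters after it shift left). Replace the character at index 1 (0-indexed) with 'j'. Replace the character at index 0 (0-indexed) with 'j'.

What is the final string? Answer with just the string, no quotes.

Answer: jjahd

Derivation:
Applying each edit step by step:
Start: "cjad"
Op 1 (insert 'h' at idx 3): "cjad" -> "cjahd"
Op 2 (insert 'i' at idx 5): "cjahd" -> "cjahdi"
Op 3 (delete idx 5 = 'i'): "cjahdi" -> "cjahd"
Op 4 (replace idx 1: 'j' -> 'j'): "cjahd" -> "cjahd"
Op 5 (replace idx 0: 'c' -> 'j'): "cjahd" -> "jjahd"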